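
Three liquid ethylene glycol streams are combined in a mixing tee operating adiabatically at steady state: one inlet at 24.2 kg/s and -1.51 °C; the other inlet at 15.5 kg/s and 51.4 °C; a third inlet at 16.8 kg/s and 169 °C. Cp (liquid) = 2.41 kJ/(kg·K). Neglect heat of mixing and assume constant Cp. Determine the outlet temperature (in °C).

T_out = 63.7 °C

Energy balance with Q = 0: Σ ṁᵢCp,ᵢ(T_out − Tᵢ) = 0
T_out = Σ ṁᵢCp,ᵢTᵢ / Σ ṁᵢCp,ᵢ
      = 8674.5 / 136.17 = 63.705 °C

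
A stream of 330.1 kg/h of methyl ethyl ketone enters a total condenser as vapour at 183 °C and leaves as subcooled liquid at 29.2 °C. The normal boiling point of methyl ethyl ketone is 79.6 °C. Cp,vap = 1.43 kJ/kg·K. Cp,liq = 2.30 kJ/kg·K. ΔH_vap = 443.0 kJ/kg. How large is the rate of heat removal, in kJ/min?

vapour 183→79.6 °C: -147.86 kJ/kg
condensation at 79.6 °C: -443 kJ/kg
liquid 79.6→29.2 °C: -115.92 kJ/kg
Δh = -147.86 + -443 + -115.92 = -706.78 kJ/kg
Q = ṁ·Δh = 330.1 kg/h × -706.78 kJ/kg = -233310 kJ/h
|Q| = 64.808 kW = 3888.5 kJ/min

Q_c = 3890 kJ/min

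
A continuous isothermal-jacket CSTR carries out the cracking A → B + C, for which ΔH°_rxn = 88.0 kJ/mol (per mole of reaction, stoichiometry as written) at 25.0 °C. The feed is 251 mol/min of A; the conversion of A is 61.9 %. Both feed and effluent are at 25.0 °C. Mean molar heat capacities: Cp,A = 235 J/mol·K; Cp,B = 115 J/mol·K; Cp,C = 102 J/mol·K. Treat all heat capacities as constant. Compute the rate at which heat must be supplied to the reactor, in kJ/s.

Extent of reaction ξ = 0.619 × 251 = 155.37 mol/min
Reaction term: ξ·ΔH°_rxn = 155.37 × 88.0 = 13672 kJ/min
Q = ΔH = 13672 kJ/min = 227.87 kW
Heat supplied = 227.87 kJ/s

Q_in = 228 kJ/s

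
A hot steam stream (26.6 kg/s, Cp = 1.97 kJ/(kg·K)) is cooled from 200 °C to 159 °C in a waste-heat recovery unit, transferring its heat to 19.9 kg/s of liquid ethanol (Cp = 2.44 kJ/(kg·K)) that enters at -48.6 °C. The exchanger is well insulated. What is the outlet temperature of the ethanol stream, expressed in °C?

Heat released by hot stream: Q = 26.6 × 1.97 × (200 − 159) = 2148.5 kJ/s
Energy balance on cold side (adiabatic exchanger): Q = ṁ_c·Cp_c·(T_c,out − T_c,in)
T_c,out = -48.6 + 2148.5/(19.9 × 2.44) = -4.3525 °C

T_c,out = -4.35 °C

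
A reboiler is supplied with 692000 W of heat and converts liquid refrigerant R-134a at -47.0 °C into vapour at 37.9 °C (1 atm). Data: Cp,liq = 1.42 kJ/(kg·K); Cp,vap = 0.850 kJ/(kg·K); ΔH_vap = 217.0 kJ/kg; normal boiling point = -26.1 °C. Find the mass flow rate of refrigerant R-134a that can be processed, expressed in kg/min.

ṁ = 138 kg/min

Δh = 1.42×(-26.1−-47.0) + 217.0 + 0.850×(37.9−-26.1) = 301.08 kJ/kg
Q = 692000 W = 692 kJ/s = 41520 kJ/min
ṁ = Q/Δh = 41520 / 301.08 = 137.9 kg/min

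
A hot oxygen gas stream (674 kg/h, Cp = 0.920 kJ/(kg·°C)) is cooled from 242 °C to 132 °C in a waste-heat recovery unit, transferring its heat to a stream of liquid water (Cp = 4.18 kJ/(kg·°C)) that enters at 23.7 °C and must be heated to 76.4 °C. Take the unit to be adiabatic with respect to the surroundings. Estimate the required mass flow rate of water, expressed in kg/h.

Heat released by hot stream: Q = 674 × 0.920 × (242 − 132) = 68209 kJ/h
Energy balance on cold side (adiabatic exchanger): Q = ṁ_c·Cp_c·(T_c,out − T_c,in)
ṁ_c = 68209 / [4.18 × (76.4 − 23.7)] = 309.64 kg/h

ṁ_c = 310 kg/h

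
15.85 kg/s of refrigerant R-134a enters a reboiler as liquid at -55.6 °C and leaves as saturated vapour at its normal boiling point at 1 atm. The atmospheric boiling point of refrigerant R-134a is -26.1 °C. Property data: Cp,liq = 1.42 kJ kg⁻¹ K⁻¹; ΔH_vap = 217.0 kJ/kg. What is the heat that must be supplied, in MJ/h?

Q = 14800 MJ/h

liquid -55.6→-26.1 °C: 41.89 kJ/kg
vaporisation at -26.1 °C: 217 kJ/kg
Δh = 41.89 + 217 = 258.89 kJ/kg
Q = ṁ·Δh = 15.85 kg/s × 258.89 kJ/kg = 4103.4 kJ/s
|Q| = 4103.4 kW = 14772 MJ/h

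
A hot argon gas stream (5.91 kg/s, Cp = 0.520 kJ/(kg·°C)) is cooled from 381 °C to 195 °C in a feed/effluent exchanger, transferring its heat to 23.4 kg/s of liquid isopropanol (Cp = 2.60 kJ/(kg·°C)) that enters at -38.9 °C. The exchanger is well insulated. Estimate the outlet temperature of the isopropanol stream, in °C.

T_c,out = -29.5 °C

Heat released by hot stream: Q = 5.91 × 0.520 × (381 − 195) = 571.62 kJ/s
Energy balance on cold side (adiabatic exchanger): Q = ṁ_c·Cp_c·(T_c,out − T_c,in)
T_c,out = -38.9 + 571.62/(23.4 × 2.60) = -29.505 °C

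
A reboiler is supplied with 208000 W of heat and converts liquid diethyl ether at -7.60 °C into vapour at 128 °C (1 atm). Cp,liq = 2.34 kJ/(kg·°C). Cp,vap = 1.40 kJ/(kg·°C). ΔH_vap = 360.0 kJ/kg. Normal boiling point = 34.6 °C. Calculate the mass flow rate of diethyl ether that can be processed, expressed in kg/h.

Δh = 2.34×(34.6−-7.60) + 360.0 + 1.40×(128−34.6) = 589.51 kJ/kg
Q = 208000 W = 208 kJ/s = 748800 kJ/h
ṁ = Q/Δh = 748800 / 589.51 = 1270.2 kg/h

ṁ = 1270 kg/h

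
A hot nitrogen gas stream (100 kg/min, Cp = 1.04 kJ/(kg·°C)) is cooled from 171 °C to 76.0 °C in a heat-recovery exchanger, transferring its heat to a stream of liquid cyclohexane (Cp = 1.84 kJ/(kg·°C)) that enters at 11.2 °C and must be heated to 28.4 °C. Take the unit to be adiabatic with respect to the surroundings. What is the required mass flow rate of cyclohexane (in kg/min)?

ṁ_c = 312 kg/min

Heat released by hot stream: Q = 100 × 1.04 × (171 − 76.0) = 9880 kJ/min
Energy balance on cold side (adiabatic exchanger): Q = ṁ_c·Cp_c·(T_c,out − T_c,in)
ṁ_c = 9880 / [1.84 × (28.4 − 11.2)] = 312.18 kg/min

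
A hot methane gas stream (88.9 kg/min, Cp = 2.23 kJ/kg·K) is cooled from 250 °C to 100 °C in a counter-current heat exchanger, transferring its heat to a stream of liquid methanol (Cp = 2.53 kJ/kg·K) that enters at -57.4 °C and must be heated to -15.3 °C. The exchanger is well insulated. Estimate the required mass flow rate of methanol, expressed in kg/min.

Heat released by hot stream: Q = 88.9 × 2.23 × (250 − 100) = 29737 kJ/min
Energy balance on cold side (adiabatic exchanger): Q = ṁ_c·Cp_c·(T_c,out − T_c,in)
ṁ_c = 29737 / [2.53 × (-15.3 − -57.4)] = 279.19 kg/min

ṁ_c = 279 kg/min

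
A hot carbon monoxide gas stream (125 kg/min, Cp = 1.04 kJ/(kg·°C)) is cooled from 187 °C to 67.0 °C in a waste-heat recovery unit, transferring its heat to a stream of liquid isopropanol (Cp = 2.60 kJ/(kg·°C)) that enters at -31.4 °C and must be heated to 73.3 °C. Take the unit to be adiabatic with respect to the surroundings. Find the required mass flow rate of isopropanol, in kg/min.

Heat released by hot stream: Q = 125 × 1.04 × (187 − 67.0) = 15600 kJ/min
Energy balance on cold side (adiabatic exchanger): Q = ṁ_c·Cp_c·(T_c,out − T_c,in)
ṁ_c = 15600 / [2.60 × (73.3 − -31.4)] = 57.307 kg/min

ṁ_c = 57.3 kg/min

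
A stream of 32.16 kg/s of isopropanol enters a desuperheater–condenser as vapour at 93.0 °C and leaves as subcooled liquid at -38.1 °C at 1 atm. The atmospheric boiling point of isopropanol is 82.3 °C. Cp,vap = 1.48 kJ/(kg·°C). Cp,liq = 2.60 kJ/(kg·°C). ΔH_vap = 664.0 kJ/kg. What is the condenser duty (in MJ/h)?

vapour 93.0→82.3 °C: -15.836 kJ/kg
condensation at 82.3 °C: -664 kJ/kg
liquid 82.3→-38.1 °C: -313.04 kJ/kg
Δh = -15.836 + -664 + -313.04 = -992.88 kJ/kg
Q = ṁ·Δh = 32.16 kg/s × -992.88 kJ/kg = -31931 kJ/s
|Q| = 31931 kW = 114950 MJ/h

Q_c = 115000 MJ/h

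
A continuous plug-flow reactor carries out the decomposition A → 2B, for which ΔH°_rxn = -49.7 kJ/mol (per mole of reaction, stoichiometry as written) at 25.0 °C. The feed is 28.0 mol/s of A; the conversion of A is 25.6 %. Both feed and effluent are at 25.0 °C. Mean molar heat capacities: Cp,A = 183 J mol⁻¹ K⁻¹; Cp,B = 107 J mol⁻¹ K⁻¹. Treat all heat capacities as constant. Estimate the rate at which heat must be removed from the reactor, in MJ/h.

Extent of reaction ξ = 0.256 × 28.0 = 7.168 mol/s
Reaction term: ξ·ΔH°_rxn = 7.168 × -49.7 = -356.25 kJ/s
Q = ΔH = -356.25 kJ/s = -356.25 kW
Heat removed = 1282.5 MJ/h

Q_out = 1280 MJ/h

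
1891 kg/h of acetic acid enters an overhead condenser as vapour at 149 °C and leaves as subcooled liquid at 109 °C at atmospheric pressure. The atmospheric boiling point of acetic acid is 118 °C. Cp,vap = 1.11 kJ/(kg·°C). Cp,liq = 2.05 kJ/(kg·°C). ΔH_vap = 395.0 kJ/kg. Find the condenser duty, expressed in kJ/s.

vapour 149→118 °C: -34.41 kJ/kg
condensation at 118 °C: -395 kJ/kg
liquid 118→109 °C: -18.45 kJ/kg
Δh = -34.41 + -395 + -18.45 = -447.86 kJ/kg
Q = ṁ·Δh = 1891 kg/h × -447.86 kJ/kg = -846900 kJ/h
|Q| = 235.25 kW

Q_c = 235 kJ/s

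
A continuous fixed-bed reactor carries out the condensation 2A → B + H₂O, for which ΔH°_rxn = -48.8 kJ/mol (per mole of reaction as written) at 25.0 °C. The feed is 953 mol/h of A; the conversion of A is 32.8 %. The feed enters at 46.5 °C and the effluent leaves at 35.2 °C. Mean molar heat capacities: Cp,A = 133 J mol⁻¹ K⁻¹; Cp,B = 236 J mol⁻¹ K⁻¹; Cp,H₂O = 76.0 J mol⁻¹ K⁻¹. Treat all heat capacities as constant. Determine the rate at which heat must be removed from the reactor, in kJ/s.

Q_out = 2.50 kJ/s

Extent of reaction ξ = 0.328 × 953 / 2 = 156.29 mol/h
Reaction term: ξ·ΔH°_rxn = 156.29 × -48.8 = -7627 kJ/h
Sensible, feed 46.5→25 °C: -2725.1 kJ/h
Outlet flows (mol/h): A 640.42, B 156.29, H₂O 156.29
Sensible, products 25→35.2 °C: 1366.2 kJ/h
Q = ΔH = -8986 kJ/h = -2.4961 kW
Heat removed = 2.4961 kJ/s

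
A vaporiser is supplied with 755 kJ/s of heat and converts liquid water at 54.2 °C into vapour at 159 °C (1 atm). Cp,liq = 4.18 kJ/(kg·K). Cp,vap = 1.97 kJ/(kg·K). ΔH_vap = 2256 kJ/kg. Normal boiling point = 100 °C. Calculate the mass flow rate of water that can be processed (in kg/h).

ṁ = 1060 kg/h

Δh = 4.18×(100−54.2) + 2256 + 1.97×(159−100) = 2563.7 kJ/kg
Q = 755 kJ/s = 755 kJ/s = 2.718e+06 kJ/h
ṁ = Q/Δh = 2.718e+06 / 2563.7 = 1060.2 kg/h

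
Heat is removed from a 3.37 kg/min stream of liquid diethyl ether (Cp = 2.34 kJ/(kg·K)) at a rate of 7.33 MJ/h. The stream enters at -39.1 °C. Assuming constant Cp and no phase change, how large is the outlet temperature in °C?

Q = 7.33 MJ/h = 122.17 kJ/min
ΔT = Q/(ṁ·Cp) = 122.17/(3.37×2.34) = 15.492 K
T_out = -39.1 − 15.492 = -54.592 °C

T_out = -54.6 °C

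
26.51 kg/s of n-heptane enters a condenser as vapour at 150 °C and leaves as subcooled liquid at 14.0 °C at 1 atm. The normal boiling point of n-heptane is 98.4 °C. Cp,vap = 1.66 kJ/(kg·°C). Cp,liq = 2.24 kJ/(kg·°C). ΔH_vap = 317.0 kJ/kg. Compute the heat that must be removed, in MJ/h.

Q_c = 56500 MJ/h

vapour 150→98.4 °C: -85.656 kJ/kg
condensation at 98.4 °C: -317 kJ/kg
liquid 98.4→14.0 °C: -189.06 kJ/kg
Δh = -85.656 + -317 + -189.06 = -591.71 kJ/kg
Q = ṁ·Δh = 26.51 kg/s × -591.71 kJ/kg = -15686 kJ/s
|Q| = 15686 kW = 56471 MJ/h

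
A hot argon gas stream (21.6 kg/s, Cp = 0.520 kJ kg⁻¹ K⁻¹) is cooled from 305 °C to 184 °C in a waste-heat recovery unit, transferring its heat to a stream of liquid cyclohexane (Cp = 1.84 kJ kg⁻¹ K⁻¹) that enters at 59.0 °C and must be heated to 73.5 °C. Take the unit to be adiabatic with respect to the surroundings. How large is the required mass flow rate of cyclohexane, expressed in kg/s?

ṁ_c = 50.9 kg/s

Heat released by hot stream: Q = 21.6 × 0.520 × (305 − 184) = 1359.1 kJ/s
Energy balance on cold side (adiabatic exchanger): Q = ṁ_c·Cp_c·(T_c,out − T_c,in)
ṁ_c = 1359.1 / [1.84 × (73.5 − 59.0)] = 50.94 kg/s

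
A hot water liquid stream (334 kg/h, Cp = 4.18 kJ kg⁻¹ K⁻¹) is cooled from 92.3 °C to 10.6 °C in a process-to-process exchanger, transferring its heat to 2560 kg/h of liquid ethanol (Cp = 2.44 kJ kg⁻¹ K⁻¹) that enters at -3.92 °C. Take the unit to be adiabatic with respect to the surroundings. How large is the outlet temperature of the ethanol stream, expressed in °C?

T_c,out = 14.3 °C

Heat released by hot stream: Q = 334 × 4.18 × (92.3 − 10.6) = 114060 kJ/h
Energy balance on cold side (adiabatic exchanger): Q = ṁ_c·Cp_c·(T_c,out − T_c,in)
T_c,out = -3.92 + 114060/(2560 × 2.44) = 14.341 °C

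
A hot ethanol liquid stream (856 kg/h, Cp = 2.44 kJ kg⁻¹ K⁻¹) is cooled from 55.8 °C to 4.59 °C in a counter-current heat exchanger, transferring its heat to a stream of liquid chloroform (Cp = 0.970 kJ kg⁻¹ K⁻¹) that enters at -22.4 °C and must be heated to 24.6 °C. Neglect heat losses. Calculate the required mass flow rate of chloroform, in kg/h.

ṁ_c = 2350 kg/h

Heat released by hot stream: Q = 856 × 2.44 × (55.8 − 4.59) = 106960 kJ/h
Energy balance on cold side (adiabatic exchanger): Q = ṁ_c·Cp_c·(T_c,out − T_c,in)
ṁ_c = 106960 / [0.970 × (24.6 − -22.4)] = 2346.1 kg/h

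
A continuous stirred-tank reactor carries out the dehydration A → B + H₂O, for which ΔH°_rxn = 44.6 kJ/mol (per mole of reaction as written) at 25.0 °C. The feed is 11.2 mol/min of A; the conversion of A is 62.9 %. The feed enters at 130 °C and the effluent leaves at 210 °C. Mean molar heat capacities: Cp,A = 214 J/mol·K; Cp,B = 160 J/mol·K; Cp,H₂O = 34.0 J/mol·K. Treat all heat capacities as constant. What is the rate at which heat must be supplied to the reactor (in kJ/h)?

Q_in = 28800 kJ/h

Extent of reaction ξ = 0.629 × 11.2 = 7.0448 mol/min
Reaction term: ξ·ΔH°_rxn = 7.0448 × 44.6 = 314.2 kJ/min
Sensible, feed 130→25 °C: -251.66 kJ/min
Outlet flows (mol/min): A 4.1552, B 7.0448, H₂O 7.0448
Sensible, products 25→210 °C: 417.34 kJ/min
Q = ΔH = 479.88 kJ/min = 7.9979 kW
Heat supplied = 28793 kJ/h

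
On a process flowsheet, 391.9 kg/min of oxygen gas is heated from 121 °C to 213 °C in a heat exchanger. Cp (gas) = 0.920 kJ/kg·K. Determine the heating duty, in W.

Q = ṁ·Cp·ΔT = 391.9 × 0.920 × (213 − 121) = 33170 kJ/min
Converting: 33170 / 60 s = 552.84 kW
Heating duty = 552840 W

Q = 553000 W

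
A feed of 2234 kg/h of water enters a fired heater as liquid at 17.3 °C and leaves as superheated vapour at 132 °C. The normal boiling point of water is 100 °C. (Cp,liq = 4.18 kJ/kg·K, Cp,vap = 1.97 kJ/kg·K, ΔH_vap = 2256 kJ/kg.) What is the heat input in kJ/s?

liquid 17.3→100 °C: 345.69 kJ/kg
vaporisation at 100 °C: 2256 kJ/kg
vapour 100→132 °C: 63.04 kJ/kg
Δh = 345.69 + 2256 + 63.04 = 2664.7 kJ/kg
Q = ṁ·Δh = 2234 kg/h × 2664.7 kJ/kg = 5.953e+06 kJ/h
|Q| = 1653.6 kW

Q = 1650 kJ/s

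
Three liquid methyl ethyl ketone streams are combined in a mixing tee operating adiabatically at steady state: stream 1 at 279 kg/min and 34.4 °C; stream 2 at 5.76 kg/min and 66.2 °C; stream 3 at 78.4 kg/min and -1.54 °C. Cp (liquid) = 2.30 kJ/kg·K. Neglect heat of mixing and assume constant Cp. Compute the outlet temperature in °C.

Adiabatic, steady state ⇒ Σ ṁᵢCp,ᵢ(T_out − Tᵢ) = 0
Σ ṁᵢCp,ᵢTᵢ = 279×2.30×34.4 + 5.76×2.30×66.2 + 78.4×2.30×-1.54 = 22674
Σ ṁᵢCp,ᵢ = 279×2.30 + 5.76×2.30 + 78.4×2.30 = 835.27
T_out = 22674 / 835.27 = 27.146 °C

T_out = 27.1 °C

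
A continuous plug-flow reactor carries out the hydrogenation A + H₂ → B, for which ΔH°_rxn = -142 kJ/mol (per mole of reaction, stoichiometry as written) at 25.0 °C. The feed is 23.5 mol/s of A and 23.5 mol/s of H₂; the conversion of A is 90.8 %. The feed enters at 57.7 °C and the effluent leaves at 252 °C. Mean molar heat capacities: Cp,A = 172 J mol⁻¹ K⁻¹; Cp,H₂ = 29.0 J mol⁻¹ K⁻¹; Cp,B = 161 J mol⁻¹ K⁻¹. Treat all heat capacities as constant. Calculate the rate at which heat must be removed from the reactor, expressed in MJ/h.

Q_out = 8300 MJ/h

Extent of reaction ξ = 0.908 × 23.5 = 21.338 mol/s
Reaction term: ξ·ΔH°_rxn = 21.338 × -142 = -3030 kJ/s
Sensible, feed 57.7→25 °C: -154.46 kJ/s
Outlet flows (mol/s): A 2.162, H₂ 2.162, B 21.338
Sensible, products 25→252 °C: 878.49 kJ/s
Q = ΔH = -2306 kJ/s = -2306 kW
Heat removed = 8301.5 MJ/h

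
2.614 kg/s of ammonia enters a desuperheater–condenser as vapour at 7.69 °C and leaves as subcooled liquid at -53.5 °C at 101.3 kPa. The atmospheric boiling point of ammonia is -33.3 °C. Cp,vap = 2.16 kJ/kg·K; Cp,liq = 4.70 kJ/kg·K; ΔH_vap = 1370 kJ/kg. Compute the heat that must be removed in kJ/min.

Q_c = 244000 kJ/min

vapour 7.69→-33.3 °C: -88.538 kJ/kg
condensation at -33.3 °C: -1370 kJ/kg
liquid -33.3→-53.5 °C: -94.94 kJ/kg
Δh = -88.538 + -1370 + -94.94 = -1553.5 kJ/kg
Q = ṁ·Δh = 2.614 kg/s × -1553.5 kJ/kg = -4060.8 kJ/s
|Q| = 4060.8 kW = 243650 kJ/min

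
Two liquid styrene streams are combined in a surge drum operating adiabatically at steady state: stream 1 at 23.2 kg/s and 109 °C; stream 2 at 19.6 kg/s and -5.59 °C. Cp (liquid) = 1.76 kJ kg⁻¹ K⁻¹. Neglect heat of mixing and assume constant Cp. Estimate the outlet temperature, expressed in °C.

No heat crosses the boundary, so H_out = H_in.
Σ ṁᵢCp,ᵢTᵢ = 23.2×1.76×109 + 19.6×1.76×-5.59 = 4257.9
Σ ṁᵢCp,ᵢ = 23.2×1.76 + 19.6×1.76 = 75.328
T_out = 4257.9 / 75.328 = 56.524 °C

T_out = 56.5 °C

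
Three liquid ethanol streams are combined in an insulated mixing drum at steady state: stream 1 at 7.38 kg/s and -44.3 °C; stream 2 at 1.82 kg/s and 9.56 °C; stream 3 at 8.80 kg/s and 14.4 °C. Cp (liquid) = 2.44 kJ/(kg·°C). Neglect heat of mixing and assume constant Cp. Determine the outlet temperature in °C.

T_out = -10.2 °C

Energy balance with Q = 0: Σ ṁᵢCp,ᵢ(T_out − Tᵢ) = 0
T_out = Σ ṁᵢCp,ᵢTᵢ / Σ ṁᵢCp,ᵢ
      = -446.07 / 43.92 = -10.156 °C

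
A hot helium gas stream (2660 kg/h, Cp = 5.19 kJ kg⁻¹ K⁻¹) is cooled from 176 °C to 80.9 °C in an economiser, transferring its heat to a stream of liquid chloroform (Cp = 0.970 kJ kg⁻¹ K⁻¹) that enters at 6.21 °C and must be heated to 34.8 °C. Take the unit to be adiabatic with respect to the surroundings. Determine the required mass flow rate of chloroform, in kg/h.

ṁ_c = 47300 kg/h

Heat released by hot stream: Q = 2660 × 5.19 × (176 − 80.9) = 1.3129e+06 kJ/h
Energy balance on cold side (adiabatic exchanger): Q = ṁ_c·Cp_c·(T_c,out − T_c,in)
ṁ_c = 1.3129e+06 / [0.970 × (34.8 − 6.21)] = 47342 kg/h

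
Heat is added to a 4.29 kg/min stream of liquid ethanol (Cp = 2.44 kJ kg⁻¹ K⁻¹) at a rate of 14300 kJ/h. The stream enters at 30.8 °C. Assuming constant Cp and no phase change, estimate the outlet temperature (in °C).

T_out = 53.6 °C

Q = 14300 kJ/h = 238.33 kJ/min
ΔT = Q/(ṁ·Cp) = 238.33/(4.29×2.44) = 22.769 K
T_out = 30.8 + 22.769 = 53.569 °C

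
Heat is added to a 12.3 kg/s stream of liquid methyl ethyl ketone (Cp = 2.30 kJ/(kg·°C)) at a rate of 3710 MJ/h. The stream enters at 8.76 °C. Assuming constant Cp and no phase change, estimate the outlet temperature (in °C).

Q = 3710 MJ/h = 1030.6 kJ/s
ΔT = Q/(ṁ·Cp) = 1030.6/(12.3×2.30) = 36.428 K
T_out = 8.76 + 36.428 = 45.188 °C

T_out = 45.2 °C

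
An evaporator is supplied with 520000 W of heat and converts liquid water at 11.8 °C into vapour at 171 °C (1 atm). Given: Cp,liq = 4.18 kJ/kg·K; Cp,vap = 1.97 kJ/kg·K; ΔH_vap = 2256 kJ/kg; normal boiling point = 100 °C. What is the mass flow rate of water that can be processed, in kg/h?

Δh = 4.18×(100−11.8) + 2256 + 1.97×(171−100) = 2764.5 kJ/kg
Q = 520000 W = 520 kJ/s = 1.872e+06 kJ/h
ṁ = Q/Δh = 1.872e+06 / 2764.5 = 677.15 kg/h

ṁ = 677 kg/h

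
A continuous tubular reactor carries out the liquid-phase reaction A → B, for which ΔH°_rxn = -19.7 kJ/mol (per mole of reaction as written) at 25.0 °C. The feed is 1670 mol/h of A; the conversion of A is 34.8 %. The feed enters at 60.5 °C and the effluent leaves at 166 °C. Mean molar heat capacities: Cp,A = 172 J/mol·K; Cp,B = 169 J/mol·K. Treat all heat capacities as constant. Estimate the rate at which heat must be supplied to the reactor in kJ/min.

Extent of reaction ξ = 0.348 × 1670 = 581.16 mol/h
Reaction term: ξ·ΔH°_rxn = 581.16 × -19.7 = -11449 kJ/h
Sensible, feed 60.5→25 °C: -10197 kJ/h
Outlet flows (mol/h): A 1088.8, B 581.16
Sensible, products 25→166 °C: 40255 kJ/h
Q = ΔH = 18609 kJ/h = 5.1692 kW
Heat supplied = 310.15 kJ/min

Q_in = 310 kJ/min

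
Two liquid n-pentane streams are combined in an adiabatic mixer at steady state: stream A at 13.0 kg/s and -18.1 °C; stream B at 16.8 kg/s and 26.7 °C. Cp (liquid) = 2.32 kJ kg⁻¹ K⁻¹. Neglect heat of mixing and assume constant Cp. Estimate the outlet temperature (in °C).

T_out = 7.16 °C

Energy balance with Q = 0: Σ ṁᵢCp,ᵢ(T_out − Tᵢ) = 0
Σ ṁᵢCp,ᵢTᵢ = 13.0×2.32×-18.1 + 16.8×2.32×26.7 = 494.76
Σ ṁᵢCp,ᵢ = 13.0×2.32 + 16.8×2.32 = 69.136
T_out = 494.76 / 69.136 = 7.1564 °C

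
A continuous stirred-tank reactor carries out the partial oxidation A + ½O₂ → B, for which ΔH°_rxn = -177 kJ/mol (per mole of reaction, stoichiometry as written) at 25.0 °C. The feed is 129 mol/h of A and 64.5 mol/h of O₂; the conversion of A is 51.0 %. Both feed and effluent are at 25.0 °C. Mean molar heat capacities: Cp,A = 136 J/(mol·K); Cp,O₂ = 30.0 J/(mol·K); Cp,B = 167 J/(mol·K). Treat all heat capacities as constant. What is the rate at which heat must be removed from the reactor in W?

Extent of reaction ξ = 0.510 × 129 = 65.79 mol/h
Reaction term: ξ·ΔH°_rxn = 65.79 × -177 = -11645 kJ/h
Q = ΔH = -11645 kJ/h = -3.2347 kW
Heat removed = 3234.7 W

Q_out = 3230 W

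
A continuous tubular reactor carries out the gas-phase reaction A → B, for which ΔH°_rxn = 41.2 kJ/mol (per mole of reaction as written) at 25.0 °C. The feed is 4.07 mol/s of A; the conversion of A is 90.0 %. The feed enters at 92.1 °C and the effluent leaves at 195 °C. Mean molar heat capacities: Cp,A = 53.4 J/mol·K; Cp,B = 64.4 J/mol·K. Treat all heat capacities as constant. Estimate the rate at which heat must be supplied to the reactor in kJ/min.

Extent of reaction ξ = 0.900 × 4.07 = 3.663 mol/s
Reaction term: ξ·ΔH°_rxn = 3.663 × 41.2 = 150.92 kJ/s
Sensible, feed 92.1→25 °C: -14.583 kJ/s
Outlet flows (mol/s): A 0.407, B 3.663
Sensible, products 25→195 °C: 43.797 kJ/s
Q = ΔH = 180.13 kJ/s = 180.13 kW
Heat supplied = 10808 kJ/min

Q_in = 10800 kJ/min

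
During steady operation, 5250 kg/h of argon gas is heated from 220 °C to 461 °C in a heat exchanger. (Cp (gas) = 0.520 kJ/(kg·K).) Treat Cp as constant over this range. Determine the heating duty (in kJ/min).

Q = ṁ·Cp·ΔT = 5250 × 0.520 × (461 − 220) = 657930 kJ/h
Converting: 657930 / 3600 s = 182.76 kW
Heating duty = 10966 kJ/min

Q = 11000 kJ/min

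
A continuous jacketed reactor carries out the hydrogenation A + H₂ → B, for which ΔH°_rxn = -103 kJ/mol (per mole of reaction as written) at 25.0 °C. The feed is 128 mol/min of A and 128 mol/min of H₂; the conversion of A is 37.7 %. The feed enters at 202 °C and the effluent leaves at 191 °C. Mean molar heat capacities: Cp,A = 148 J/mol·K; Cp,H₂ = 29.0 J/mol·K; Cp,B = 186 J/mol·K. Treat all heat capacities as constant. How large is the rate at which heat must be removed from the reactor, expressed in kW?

Q_out = 85.8 kW

Extent of reaction ξ = 0.377 × 128 = 48.256 mol/min
Reaction term: ξ·ΔH°_rxn = 48.256 × -103 = -4970.4 kJ/min
Sensible, feed 202→25 °C: -4010.1 kJ/min
Outlet flows (mol/min): A 79.744, H₂ 79.744, B 48.256
Sensible, products 25→191 °C: 3833 kJ/min
Q = ΔH = -5147.5 kJ/min = -85.791 kW
Heat removed = 85.791 kW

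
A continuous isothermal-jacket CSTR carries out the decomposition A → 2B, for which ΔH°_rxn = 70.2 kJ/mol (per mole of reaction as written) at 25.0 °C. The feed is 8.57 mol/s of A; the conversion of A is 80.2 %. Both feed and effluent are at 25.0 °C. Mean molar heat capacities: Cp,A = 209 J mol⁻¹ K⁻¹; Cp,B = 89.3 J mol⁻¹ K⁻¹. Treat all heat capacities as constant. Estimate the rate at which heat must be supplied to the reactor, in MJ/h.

Extent of reaction ξ = 0.802 × 8.57 = 6.8731 mol/s
Reaction term: ξ·ΔH°_rxn = 6.8731 × 70.2 = 482.49 kJ/s
Q = ΔH = 482.49 kJ/s = 482.49 kW
Heat supplied = 1737 MJ/h

Q_in = 1740 MJ/h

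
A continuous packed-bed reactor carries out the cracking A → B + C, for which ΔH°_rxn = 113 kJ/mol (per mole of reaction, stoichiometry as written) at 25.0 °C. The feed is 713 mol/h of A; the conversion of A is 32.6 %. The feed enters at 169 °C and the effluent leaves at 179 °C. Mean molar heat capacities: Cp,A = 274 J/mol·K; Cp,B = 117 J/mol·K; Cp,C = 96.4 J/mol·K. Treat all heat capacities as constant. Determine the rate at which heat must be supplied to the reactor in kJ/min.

Q_in = 434 kJ/min

Extent of reaction ξ = 0.326 × 713 = 232.44 mol/h
Reaction term: ξ·ΔH°_rxn = 232.44 × 113 = 26265 kJ/h
Sensible, feed 169→25 °C: -28132 kJ/h
Outlet flows (mol/h): A 480.56, B 232.44, C 232.44
Sensible, products 25→179 °C: 27917 kJ/h
Q = ΔH = 26050 kJ/h = 7.2361 kW
Heat supplied = 434.17 kJ/min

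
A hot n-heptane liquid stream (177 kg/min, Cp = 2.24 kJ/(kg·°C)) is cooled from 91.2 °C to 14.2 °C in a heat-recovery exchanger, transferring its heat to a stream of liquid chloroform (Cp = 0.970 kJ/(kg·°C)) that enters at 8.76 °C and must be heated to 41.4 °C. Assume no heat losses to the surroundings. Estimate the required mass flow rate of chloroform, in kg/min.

Heat released by hot stream: Q = 177 × 2.24 × (91.2 − 14.2) = 30529 kJ/min
Energy balance on cold side (adiabatic exchanger): Q = ṁ_c·Cp_c·(T_c,out − T_c,in)
ṁ_c = 30529 / [0.970 × (41.4 − 8.76)] = 964.25 kg/min

ṁ_c = 964 kg/min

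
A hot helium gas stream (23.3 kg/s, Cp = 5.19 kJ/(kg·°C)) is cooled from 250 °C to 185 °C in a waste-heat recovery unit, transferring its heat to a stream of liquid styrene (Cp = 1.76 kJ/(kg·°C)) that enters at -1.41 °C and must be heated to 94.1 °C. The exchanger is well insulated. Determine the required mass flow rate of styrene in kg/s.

ṁ_c = 46.8 kg/s

Heat released by hot stream: Q = 23.3 × 5.19 × (250 − 185) = 7860.3 kJ/s
Energy balance on cold side (adiabatic exchanger): Q = ṁ_c·Cp_c·(T_c,out − T_c,in)
ṁ_c = 7860.3 / [1.76 × (94.1 − -1.41)] = 46.76 kg/s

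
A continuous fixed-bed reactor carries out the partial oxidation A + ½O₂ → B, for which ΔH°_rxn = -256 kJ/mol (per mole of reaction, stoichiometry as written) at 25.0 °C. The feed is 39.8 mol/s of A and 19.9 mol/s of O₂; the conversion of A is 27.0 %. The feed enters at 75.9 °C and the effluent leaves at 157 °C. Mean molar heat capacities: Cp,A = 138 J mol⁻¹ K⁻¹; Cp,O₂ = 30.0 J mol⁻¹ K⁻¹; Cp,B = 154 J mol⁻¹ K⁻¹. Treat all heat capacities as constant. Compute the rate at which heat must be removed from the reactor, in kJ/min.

Q_out = 135000 kJ/min

Extent of reaction ξ = 0.270 × 39.8 = 10.746 mol/s
Reaction term: ξ·ΔH°_rxn = 10.746 × -256 = -2751 kJ/s
Sensible, feed 75.9→25 °C: -309.95 kJ/s
Outlet flows (mol/s): A 29.054, O₂ 14.527, B 10.746
Sensible, products 25→157 °C: 805.22 kJ/s
Q = ΔH = -2255.7 kJ/s = -2255.7 kW
Heat removed = 135340 kJ/min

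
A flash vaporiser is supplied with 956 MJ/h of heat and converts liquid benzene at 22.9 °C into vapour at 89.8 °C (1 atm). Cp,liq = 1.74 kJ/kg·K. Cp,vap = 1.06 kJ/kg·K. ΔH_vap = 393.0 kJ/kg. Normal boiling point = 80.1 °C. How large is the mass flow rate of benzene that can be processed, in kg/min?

ṁ = 31.7 kg/min

Δh = 1.74×(80.1−22.9) + 393.0 + 1.06×(89.8−80.1) = 502.81 kJ/kg
Q = 956 MJ/h = 265.56 kJ/s = 15933 kJ/min
ṁ = Q/Δh = 15933 / 502.81 = 31.689 kg/min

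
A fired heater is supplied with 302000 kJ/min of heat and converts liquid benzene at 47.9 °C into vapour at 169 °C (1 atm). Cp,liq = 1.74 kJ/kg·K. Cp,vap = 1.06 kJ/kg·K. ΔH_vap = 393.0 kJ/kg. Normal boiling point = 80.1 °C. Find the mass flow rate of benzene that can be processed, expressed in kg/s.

Δh = 1.74×(80.1−47.9) + 393.0 + 1.06×(169−80.1) = 543.26 kJ/kg
Q = 302000 kJ/min = 5033.3 kJ/s = 5033.3 kJ/s
ṁ = Q/Δh = 5033.3 / 543.26 = 9.265 kg/s

ṁ = 9.27 kg/s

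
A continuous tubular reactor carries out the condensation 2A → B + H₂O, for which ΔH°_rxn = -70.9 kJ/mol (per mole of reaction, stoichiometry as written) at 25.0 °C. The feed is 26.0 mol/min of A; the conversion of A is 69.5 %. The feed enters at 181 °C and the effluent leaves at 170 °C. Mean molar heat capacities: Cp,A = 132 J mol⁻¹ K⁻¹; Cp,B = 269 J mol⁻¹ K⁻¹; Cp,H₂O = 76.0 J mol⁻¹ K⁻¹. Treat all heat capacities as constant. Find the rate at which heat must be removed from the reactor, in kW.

Q_out = 9.54 kW

Extent of reaction ξ = 0.695 × 26.0 / 2 = 9.035 mol/min
Reaction term: ξ·ΔH°_rxn = 9.035 × -70.9 = -640.58 kJ/min
Sensible, feed 181→25 °C: -535.39 kJ/min
Outlet flows (mol/min): A 7.93, B 9.035, H₂O 9.035
Sensible, products 25→170 °C: 603.76 kJ/min
Q = ΔH = -572.22 kJ/min = -9.537 kW
Heat removed = 9.537 kW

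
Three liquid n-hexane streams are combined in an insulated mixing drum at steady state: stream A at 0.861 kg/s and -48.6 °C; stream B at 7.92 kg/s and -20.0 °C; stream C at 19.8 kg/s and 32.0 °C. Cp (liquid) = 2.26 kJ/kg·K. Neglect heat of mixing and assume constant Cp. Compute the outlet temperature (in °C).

T_out = 15.2 °C

No heat crosses the boundary, so H_out = H_in.
T_out = Σ ṁᵢCp,ᵢTᵢ / Σ ṁᵢCp,ᵢ
      = 979.38 / 64.593 = 15.162 °C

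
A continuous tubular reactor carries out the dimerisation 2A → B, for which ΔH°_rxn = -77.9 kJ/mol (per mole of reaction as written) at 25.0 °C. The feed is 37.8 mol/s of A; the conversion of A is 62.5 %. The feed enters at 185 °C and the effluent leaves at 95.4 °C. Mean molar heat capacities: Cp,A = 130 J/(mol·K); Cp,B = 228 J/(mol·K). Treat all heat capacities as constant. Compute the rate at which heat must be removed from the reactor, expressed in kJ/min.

Extent of reaction ξ = 0.625 × 37.8 / 2 = 11.812 mol/s
Reaction term: ξ·ΔH°_rxn = 11.812 × -77.9 = -920.19 kJ/s
Sensible, feed 185→25 °C: -786.24 kJ/s
Outlet flows (mol/s): A 14.175, B 11.812
Sensible, products 25→95.4 °C: 319.33 kJ/s
Q = ΔH = -1387.1 kJ/s = -1387.1 kW
Heat removed = 83226 kJ/min

Q_out = 83200 kJ/min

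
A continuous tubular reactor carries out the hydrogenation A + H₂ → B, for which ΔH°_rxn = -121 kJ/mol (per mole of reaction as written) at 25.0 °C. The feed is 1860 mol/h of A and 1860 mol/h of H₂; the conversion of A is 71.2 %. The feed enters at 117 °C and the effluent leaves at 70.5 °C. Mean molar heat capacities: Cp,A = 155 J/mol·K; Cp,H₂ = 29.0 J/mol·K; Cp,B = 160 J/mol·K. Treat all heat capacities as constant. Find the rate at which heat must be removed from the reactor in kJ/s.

Q_out = 49.3 kJ/s

Extent of reaction ξ = 0.712 × 1860 = 1324.3 mol/h
Reaction term: ξ·ΔH°_rxn = 1324.3 × -121 = -160240 kJ/h
Sensible, feed 117→25 °C: -31486 kJ/h
Outlet flows (mol/h): A 535.68, H₂ 535.68, B 1324.3
Sensible, products 25→70.5 °C: 14126 kJ/h
Q = ΔH = -177600 kJ/h = -49.334 kW
Heat removed = 49.334 kJ/s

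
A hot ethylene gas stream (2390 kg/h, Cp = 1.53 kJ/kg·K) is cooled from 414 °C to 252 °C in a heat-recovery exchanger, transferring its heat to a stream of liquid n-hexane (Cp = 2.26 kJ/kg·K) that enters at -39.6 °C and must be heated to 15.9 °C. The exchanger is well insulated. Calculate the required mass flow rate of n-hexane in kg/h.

Heat released by hot stream: Q = 2390 × 1.53 × (414 − 252) = 592390 kJ/h
Energy balance on cold side (adiabatic exchanger): Q = ṁ_c·Cp_c·(T_c,out − T_c,in)
ṁ_c = 592390 / [2.26 × (15.9 − -39.6)] = 4722.8 kg/h

ṁ_c = 4720 kg/h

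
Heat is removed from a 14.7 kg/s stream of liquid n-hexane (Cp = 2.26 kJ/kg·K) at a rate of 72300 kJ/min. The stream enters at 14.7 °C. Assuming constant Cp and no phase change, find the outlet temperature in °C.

Q = 72300 kJ/min = 1205 kJ/s
ΔT = Q/(ṁ·Cp) = 1205/(14.7×2.26) = 36.271 K
T_out = 14.7 − 36.271 = -21.571 °C

T_out = -21.6 °C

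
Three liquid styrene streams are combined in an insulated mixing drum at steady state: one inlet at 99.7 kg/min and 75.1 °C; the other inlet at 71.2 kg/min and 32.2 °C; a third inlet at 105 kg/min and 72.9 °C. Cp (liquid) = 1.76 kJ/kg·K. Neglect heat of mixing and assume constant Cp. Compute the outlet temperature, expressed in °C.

Energy balance with Q = 0: Σ ṁᵢCp,ᵢ(T_out − Tᵢ) = 0
Σ ṁᵢCp,ᵢTᵢ = 99.7×1.76×75.1 + 71.2×1.76×32.2 + 105×1.76×72.9 = 30685
Σ ṁᵢCp,ᵢ = 99.7×1.76 + 71.2×1.76 + 105×1.76 = 485.58
T_out = 30685 / 485.58 = 63.192 °C

T_out = 63.2 °C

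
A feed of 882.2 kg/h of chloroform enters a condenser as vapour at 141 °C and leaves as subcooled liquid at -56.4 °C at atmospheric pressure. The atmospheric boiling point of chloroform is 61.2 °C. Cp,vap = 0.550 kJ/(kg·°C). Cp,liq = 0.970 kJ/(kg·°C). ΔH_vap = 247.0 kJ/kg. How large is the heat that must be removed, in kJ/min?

vapour 141→61.2 °C: -43.89 kJ/kg
condensation at 61.2 °C: -247 kJ/kg
liquid 61.2→-56.4 °C: -114.07 kJ/kg
Δh = -43.89 + -247 + -114.07 = -404.96 kJ/kg
Q = ṁ·Δh = 882.2 kg/h × -404.96 kJ/kg = -357260 kJ/h
|Q| = 99.238 kW = 5954.3 kJ/min

Q_c = 5950 kJ/min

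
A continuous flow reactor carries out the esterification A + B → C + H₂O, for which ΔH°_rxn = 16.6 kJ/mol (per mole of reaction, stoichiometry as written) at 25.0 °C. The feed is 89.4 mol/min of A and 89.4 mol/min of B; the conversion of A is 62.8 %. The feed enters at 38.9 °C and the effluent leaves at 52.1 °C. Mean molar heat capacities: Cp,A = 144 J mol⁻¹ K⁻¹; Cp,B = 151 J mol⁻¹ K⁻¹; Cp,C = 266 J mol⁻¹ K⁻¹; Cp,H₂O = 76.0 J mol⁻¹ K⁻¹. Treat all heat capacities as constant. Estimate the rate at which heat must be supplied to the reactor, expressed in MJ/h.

Q_in = 81.1 MJ/h

Extent of reaction ξ = 0.628 × 89.4 = 56.143 mol/min
Reaction term: ξ·ΔH°_rxn = 56.143 × 16.6 = 931.98 kJ/min
Sensible, feed 38.9→25 °C: -366.58 kJ/min
Outlet flows (mol/min): A 33.257, B 33.257, C 56.143, H₂O 56.143
Sensible, products 25→52.1 °C: 786.22 kJ/min
Q = ΔH = 1351.6 kJ/min = 22.527 kW
Heat supplied = 81.097 MJ/h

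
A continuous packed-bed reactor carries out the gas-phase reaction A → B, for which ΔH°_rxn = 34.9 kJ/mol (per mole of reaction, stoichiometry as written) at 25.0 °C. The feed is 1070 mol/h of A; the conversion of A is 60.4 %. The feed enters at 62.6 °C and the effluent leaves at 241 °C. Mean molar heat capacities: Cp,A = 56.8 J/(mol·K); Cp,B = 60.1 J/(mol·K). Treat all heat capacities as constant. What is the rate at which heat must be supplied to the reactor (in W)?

Q_in = 9410 W

Extent of reaction ξ = 0.604 × 1070 = 646.28 mol/h
Reaction term: ξ·ΔH°_rxn = 646.28 × 34.9 = 22555 kJ/h
Sensible, feed 62.6→25 °C: -2285.2 kJ/h
Outlet flows (mol/h): A 423.72, B 646.28
Sensible, products 25→241 °C: 13588 kJ/h
Q = ΔH = 33858 kJ/h = 9.4051 kW
Heat supplied = 9405.1 W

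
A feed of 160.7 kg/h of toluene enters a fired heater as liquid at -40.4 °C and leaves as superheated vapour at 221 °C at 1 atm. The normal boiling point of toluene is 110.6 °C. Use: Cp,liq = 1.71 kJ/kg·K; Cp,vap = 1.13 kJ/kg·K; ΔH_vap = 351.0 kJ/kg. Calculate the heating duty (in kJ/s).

liquid -40.4→110.6 °C: 258.21 kJ/kg
vaporisation at 110.6 °C: 351 kJ/kg
vapour 110.6→221 °C: 124.75 kJ/kg
Δh = 258.21 + 351 + 124.75 = 733.96 kJ/kg
Q = ṁ·Δh = 160.7 kg/h × 733.96 kJ/kg = 117950 kJ/h
|Q| = 32.763 kW

Q = 32.8 kJ/s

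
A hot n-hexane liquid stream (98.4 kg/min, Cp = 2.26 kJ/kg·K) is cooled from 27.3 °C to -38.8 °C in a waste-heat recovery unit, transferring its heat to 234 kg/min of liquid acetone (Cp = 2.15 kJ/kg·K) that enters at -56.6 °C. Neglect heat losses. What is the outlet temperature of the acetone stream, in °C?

Heat released by hot stream: Q = 98.4 × 2.26 × (27.3 − -38.8) = 14700 kJ/min
Energy balance on cold side (adiabatic exchanger): Q = ṁ_c·Cp_c·(T_c,out − T_c,in)
T_c,out = -56.6 + 14700/(234 × 2.15) = -27.382 °C

T_c,out = -27.4 °C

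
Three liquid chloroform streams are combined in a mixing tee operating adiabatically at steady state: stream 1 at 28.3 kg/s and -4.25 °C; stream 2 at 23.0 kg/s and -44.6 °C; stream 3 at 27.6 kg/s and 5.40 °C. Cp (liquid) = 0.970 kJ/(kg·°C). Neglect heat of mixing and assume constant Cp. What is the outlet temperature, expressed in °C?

T_out = -12.6 °C

Adiabatic, steady state ⇒ Σ ṁᵢCp,ᵢ(T_out − Tᵢ) = 0
T_out = Σ ṁᵢCp,ᵢTᵢ / Σ ṁᵢCp,ᵢ
      = -967.12 / 76.533 = -12.637 °C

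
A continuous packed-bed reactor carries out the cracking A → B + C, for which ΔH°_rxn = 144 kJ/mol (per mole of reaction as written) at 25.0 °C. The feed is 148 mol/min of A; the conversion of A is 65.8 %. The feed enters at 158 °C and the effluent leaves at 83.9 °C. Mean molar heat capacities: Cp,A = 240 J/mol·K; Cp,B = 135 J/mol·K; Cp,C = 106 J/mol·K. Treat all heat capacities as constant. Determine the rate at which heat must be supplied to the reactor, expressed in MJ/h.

Q_in = 684 MJ/h

Extent of reaction ξ = 0.658 × 148 = 97.384 mol/min
Reaction term: ξ·ΔH°_rxn = 97.384 × 144 = 14023 kJ/min
Sensible, feed 158→25 °C: -4724.2 kJ/min
Outlet flows (mol/min): A 50.616, B 97.384, C 97.384
Sensible, products 25→83.9 °C: 2097.9 kJ/min
Q = ΔH = 11397 kJ/min = 189.95 kW
Heat supplied = 683.82 MJ/h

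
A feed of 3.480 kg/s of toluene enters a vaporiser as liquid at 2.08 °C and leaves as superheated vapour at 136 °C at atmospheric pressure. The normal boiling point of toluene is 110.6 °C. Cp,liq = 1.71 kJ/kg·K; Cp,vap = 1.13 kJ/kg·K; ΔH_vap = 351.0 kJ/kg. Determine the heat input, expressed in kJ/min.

liquid 2.08→110.6 °C: 185.57 kJ/kg
vaporisation at 110.6 °C: 351 kJ/kg
vapour 110.6→136 °C: 28.702 kJ/kg
Δh = 185.57 + 351 + 28.702 = 565.27 kJ/kg
Q = ṁ·Δh = 3.480 kg/s × 565.27 kJ/kg = 1967.1 kJ/s
|Q| = 1967.1 kW = 118030 kJ/min

Q = 118000 kJ/min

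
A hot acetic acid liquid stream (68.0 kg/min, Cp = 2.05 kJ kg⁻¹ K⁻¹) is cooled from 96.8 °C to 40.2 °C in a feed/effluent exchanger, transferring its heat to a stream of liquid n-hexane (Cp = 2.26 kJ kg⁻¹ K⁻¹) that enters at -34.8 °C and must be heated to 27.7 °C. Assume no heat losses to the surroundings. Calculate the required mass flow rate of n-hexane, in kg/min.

Heat released by hot stream: Q = 68.0 × 2.05 × (96.8 − 40.2) = 7890 kJ/min
Energy balance on cold side (adiabatic exchanger): Q = ṁ_c·Cp_c·(T_c,out − T_c,in)
ṁ_c = 7890 / [2.26 × (27.7 − -34.8)] = 55.859 kg/min

ṁ_c = 55.9 kg/min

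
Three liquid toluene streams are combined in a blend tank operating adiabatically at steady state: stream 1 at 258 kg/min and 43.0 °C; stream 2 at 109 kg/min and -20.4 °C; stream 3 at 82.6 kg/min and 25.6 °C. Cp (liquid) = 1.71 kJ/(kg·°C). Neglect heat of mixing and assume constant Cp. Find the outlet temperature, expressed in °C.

Energy balance with Q = 0: Σ ṁᵢCp,ᵢ(T_out − Tᵢ) = 0
Σ ṁᵢCp,ᵢTᵢ = 258×1.71×43.0 + 109×1.71×-20.4 + 82.6×1.71×25.6 = 18784
Σ ṁᵢCp,ᵢ = 258×1.71 + 109×1.71 + 82.6×1.71 = 768.82
T_out = 18784 / 768.82 = 24.433 °C

T_out = 24.4 °C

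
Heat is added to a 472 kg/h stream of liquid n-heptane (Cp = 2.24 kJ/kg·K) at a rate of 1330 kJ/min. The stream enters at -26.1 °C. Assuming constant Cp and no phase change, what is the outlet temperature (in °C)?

Q = 1330 kJ/min = 79800 kJ/h
ΔT = Q/(ṁ·Cp) = 79800/(472×2.24) = 75.477 K
T_out = -26.1 + 75.477 = 49.377 °C

T_out = 49.4 °C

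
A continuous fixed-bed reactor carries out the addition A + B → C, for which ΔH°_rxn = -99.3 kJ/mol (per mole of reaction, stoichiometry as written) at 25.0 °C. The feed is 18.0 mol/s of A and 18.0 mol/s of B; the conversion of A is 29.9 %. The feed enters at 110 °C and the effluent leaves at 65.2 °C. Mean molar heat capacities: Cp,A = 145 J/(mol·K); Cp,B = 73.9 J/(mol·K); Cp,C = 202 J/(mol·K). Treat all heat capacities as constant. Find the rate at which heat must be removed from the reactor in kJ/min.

Extent of reaction ξ = 0.299 × 18.0 = 5.382 mol/s
Reaction term: ξ·ΔH°_rxn = 5.382 × -99.3 = -534.43 kJ/s
Sensible, feed 110→25 °C: -334.92 kJ/s
Outlet flows (mol/s): A 12.618, B 12.618, C 5.382
Sensible, products 25→65.2 °C: 154.74 kJ/s
Q = ΔH = -714.61 kJ/s = -714.61 kW
Heat removed = 42877 kJ/min

Q_out = 42900 kJ/min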